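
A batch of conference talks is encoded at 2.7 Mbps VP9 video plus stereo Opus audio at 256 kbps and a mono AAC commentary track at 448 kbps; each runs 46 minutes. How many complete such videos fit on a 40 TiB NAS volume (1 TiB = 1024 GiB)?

46 min = 2760 s
Audio total: 256 + 448 = 704 kbps = 0.704 Mbps.
Total bitrate: 3.404 Mbps.
Per item: 3.404 Mbps × 2760 s = 9,395 Mb = 1,174 MB.
Capacity: 40 TiB = 351,843,721 Mb; 37449.94 items → 37449 complete.

37449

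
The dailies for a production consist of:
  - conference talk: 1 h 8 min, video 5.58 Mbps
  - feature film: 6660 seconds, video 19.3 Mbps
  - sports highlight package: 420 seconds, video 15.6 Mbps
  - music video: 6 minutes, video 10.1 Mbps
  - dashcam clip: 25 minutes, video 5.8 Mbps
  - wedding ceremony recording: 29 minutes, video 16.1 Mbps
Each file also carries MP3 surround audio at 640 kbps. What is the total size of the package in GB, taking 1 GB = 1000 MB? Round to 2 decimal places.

Audio: 640 kbps = 0.640 Mbps.
conference talk: 6.220 Mbps × 4080 s = 25377.6 Mb
feature film: 19.940 Mbps × 6660 s = 132800.4 Mb
sports highlight package: 16.240 Mbps × 420 s = 6820.8 Mb
music video: 10.740 Mbps × 360 s = 3866.4 Mb
dashcam clip: 6.440 Mbps × 1500 s = 9660.0 Mb
wedding ceremony recording: 16.740 Mbps × 1740 s = 29127.6 Mb
Total: 207652.8 Mb = 25956.6 MB.
= 25.96 GB.

25.96 GB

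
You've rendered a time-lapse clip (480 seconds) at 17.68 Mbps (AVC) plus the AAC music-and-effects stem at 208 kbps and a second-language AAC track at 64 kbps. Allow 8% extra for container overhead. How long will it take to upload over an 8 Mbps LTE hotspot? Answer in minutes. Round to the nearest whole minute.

19 minutes

Audio total: 208 + 64 = 272 kbps = 0.272 Mbps.
Total bitrate: 17.952 Mbps.
File: 17.952 Mbps × 480 s = 8617.0 Mb.
With 8% container overhead: ×1.08. → 9306.3 Mb.
At 8 Mbps: 9306.3 / 8 = 1163.3 s ≈ 19.4 minutes.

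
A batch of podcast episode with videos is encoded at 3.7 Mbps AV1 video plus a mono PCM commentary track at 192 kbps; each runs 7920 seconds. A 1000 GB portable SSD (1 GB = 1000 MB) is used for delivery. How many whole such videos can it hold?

Audio: 192 kbps = 0.192 Mbps.
Total bitrate: 3.892 Mbps.
Per item: 3.892 Mbps × 7920 s = 30,825 Mb = 3,853 MB.
Capacity: 1000 GB = 8,000,000 Mb; 259.53 items → 259 complete.

259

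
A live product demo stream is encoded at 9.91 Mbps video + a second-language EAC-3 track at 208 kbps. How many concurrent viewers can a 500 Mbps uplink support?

49

Audio: 208 kbps = 0.208 Mbps.
Per-viewer media rate: 10.118 Mbps.
500 Mbps = 500.0 Mbps; 500.0 / 10.118 = 49.42 → 49 viewers.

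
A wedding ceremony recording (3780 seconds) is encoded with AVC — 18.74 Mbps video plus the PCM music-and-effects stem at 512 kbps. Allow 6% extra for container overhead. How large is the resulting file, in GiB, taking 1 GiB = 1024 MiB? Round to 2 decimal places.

8.98 GiB

Audio: 512 kbps = 0.512 Mbps.
Total bitrate: 18.74 + 0.512 = 19.252 Mbps.
Stream data: 19.252 Mbps × 3780 s = 72772.6 Mb.
With 6% container overhead: ×1.06.
77,139 Mb = 9,642,364,200 bytes ÷ 1,073,741,824 = 8.980 GiB.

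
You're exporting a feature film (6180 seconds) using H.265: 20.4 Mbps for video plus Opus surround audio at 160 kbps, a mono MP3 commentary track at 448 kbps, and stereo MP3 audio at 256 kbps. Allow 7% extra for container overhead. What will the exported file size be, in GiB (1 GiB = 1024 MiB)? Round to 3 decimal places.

16.369 GiB

Audio total: 160 + 448 + 256 = 864 kbps = 0.864 Mbps.
Total bitrate: 20.4 + 0.864 = 21.264 Mbps.
Stream data: 21.264 Mbps × 6180 s = 131411.5 Mb.
With 7% container overhead: ×1.07.
140,610 Mb = 17,576,290,800 bytes ÷ 1,073,741,824 = 16.37 GiB.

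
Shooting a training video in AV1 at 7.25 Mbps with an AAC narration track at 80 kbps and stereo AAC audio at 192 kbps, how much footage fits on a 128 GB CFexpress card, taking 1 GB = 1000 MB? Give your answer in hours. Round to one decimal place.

Audio total: 80 + 192 = 272 kbps = 0.272 Mbps.
Total bitrate: 7.25 + 0.272 = 7.522 Mbps.
Capacity: 128 GB = 1,024,000 Mb.
Recording time: 1,024,000 / 7.522 = 136,134 s ≈ 37.8 hours.

37.8 hours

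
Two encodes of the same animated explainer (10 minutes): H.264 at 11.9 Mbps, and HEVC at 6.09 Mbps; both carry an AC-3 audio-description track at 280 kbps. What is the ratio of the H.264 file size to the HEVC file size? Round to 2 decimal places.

1.91

10 min = 600 s
Audio: 280 kbps = 0.280 Mbps.
H.264: 12.180 Mbps × 600 s = 7308.0 Mb = 0.851 GiB.
HEVC: 6.370 Mbps × 600 s = 3822.0 Mb = 0.445 GiB.
Ratio: 0.851 / 0.445 = 1.912.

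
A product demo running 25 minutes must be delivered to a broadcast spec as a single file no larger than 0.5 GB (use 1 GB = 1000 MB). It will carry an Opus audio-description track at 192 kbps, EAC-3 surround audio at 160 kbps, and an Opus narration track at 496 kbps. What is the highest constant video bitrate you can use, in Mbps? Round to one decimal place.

1.8 Mbps

Budget: 0.5 GB = 4000.0 Mb.
25 min = 1500 s
Total bitrate budget: 4000.0 Mb / 1500 s = 2.667 Mbps.
Audio total: 192 + 160 + 496 = 848 kbps = 0.848 Mbps.
Video: 2.667 − 0.848 = 1.819 Mbps.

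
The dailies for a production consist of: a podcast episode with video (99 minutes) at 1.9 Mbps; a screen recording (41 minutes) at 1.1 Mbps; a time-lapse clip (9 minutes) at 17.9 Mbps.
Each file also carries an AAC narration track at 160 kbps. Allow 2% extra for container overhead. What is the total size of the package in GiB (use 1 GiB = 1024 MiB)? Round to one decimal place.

3.0 GiB

Audio: 160 kbps = 0.160 Mbps.
podcast episode with video: 2.060 Mbps × 5940 s × 1.02 = 12481.1 Mb
screen recording: 1.260 Mbps × 2460 s × 1.02 = 3161.6 Mb
time-lapse clip: 18.060 Mbps × 540 s × 1.02 = 9947.4 Mb
Total: 25590.2 Mb = 3198.8 MB.
= 2.979 GiB.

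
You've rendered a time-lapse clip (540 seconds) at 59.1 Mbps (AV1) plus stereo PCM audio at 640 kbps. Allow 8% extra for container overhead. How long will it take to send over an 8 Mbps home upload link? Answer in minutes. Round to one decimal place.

Audio: 640 kbps = 0.640 Mbps.
Total bitrate: 59.740 Mbps.
File: 59.740 Mbps × 540 s = 32259.6 Mb.
With 8% container overhead: ×1.08. → 34840.4 Mb.
At 8 Mbps: 34840.4 / 8 = 4355.0 s ≈ 72.6 minutes.

72.6 minutes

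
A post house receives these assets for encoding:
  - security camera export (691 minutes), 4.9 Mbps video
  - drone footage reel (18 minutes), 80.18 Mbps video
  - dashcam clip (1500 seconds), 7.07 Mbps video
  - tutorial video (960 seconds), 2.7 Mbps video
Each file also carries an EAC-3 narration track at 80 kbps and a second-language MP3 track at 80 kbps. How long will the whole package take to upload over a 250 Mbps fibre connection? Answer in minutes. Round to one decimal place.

Audio total: 80 + 80 = 160 kbps = 0.160 Mbps.
security camera export: 5.060 Mbps × 41460 s = 209787.6 Mb
drone footage reel: 80.340 Mbps × 1080 s = 86767.2 Mb
dashcam clip: 7.230 Mbps × 1500 s = 10845.0 Mb
tutorial video: 2.860 Mbps × 960 s = 2745.6 Mb
Total: 310145.4 Mb = 38768.2 MB.
At 250 Mbps: 310145.4 / 250 = 1241 s ≈ 20.7 minutes.

20.7 minutes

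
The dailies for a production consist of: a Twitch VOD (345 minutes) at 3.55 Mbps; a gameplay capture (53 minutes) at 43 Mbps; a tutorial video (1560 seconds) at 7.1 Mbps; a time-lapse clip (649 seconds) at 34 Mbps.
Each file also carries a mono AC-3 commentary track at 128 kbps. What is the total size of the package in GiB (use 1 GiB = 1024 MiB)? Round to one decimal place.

Audio: 128 kbps = 0.128 Mbps.
Twitch VOD: 3.678 Mbps × 20700 s = 76134.6 Mb
gameplay capture: 43.128 Mbps × 3180 s = 137147.0 Mb
tutorial video: 7.228 Mbps × 1560 s = 11275.7 Mb
time-lapse clip: 34.128 Mbps × 649 s = 22149.1 Mb
Total: 246706.4 Mb = 30838.3 MB.
= 28.72 GiB.

28.7 GiB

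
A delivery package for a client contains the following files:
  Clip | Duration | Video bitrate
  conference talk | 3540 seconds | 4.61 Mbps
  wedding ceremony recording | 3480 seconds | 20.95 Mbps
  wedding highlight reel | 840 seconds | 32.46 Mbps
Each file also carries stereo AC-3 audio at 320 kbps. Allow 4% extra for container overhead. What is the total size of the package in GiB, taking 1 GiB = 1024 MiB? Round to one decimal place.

14.4 GiB

Audio: 320 kbps = 0.320 Mbps.
conference talk: 4.930 Mbps × 3540 s × 1.04 = 18150.3 Mb
wedding ceremony recording: 21.270 Mbps × 3480 s × 1.04 = 76980.4 Mb
wedding highlight reel: 32.780 Mbps × 840 s × 1.04 = 28636.6 Mb
Total: 123767.3 Mb = 15470.9 MB.
= 14.41 GiB.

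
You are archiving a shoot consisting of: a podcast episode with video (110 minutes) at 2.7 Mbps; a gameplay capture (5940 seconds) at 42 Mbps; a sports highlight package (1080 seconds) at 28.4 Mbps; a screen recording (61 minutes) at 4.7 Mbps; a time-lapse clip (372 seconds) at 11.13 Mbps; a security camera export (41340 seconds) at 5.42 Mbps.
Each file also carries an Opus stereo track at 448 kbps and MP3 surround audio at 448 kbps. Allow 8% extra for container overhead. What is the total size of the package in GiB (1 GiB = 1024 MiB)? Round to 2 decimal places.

74.96 GiB

Audio total: 448 + 448 = 896 kbps = 0.896 Mbps.
podcast episode with video: 3.596 Mbps × 6600 s × 1.08 = 25632.3 Mb
gameplay capture: 42.896 Mbps × 5940 s × 1.08 = 275186.4 Mb
sports highlight package: 29.296 Mbps × 1080 s × 1.08 = 34170.9 Mb
screen recording: 5.596 Mbps × 3660 s × 1.08 = 22119.9 Mb
time-lapse clip: 12.026 Mbps × 372 s × 1.08 = 4831.6 Mb
security camera export: 6.316 Mbps × 41340 s × 1.08 = 281991.7 Mb
Total: 643932.7 Mb = 80491.6 MB.
= 74.96 GiB.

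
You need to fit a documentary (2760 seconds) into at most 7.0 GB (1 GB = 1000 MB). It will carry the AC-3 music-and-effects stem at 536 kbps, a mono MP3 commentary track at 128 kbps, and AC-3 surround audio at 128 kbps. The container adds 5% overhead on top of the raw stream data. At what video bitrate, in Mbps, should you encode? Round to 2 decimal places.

Budget: 7.0 GB = 56000.0 Mb.
Stream payload after overhead: 56000.0 / 1.05 = 53333.3 Mb.
Total bitrate budget: 53333.3 Mb / 2760 s = 19.324 Mbps.
Audio total: 536 + 128 + 128 = 792 kbps = 0.792 Mbps.
Video: 19.324 − 0.792 = 18.532 Mbps.

18.53 Mbps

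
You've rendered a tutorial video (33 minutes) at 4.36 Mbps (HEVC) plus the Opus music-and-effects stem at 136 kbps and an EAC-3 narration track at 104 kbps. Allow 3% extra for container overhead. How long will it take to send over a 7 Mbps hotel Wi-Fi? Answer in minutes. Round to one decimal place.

33 min = 1980 s
Audio total: 136 + 104 = 240 kbps = 0.240 Mbps.
Total bitrate: 4.600 Mbps.
File: 4.600 Mbps × 1980 s = 9108.0 Mb.
With 3% container overhead: ×1.03. → 9381.2 Mb.
At 7 Mbps: 9381.2 / 7 = 1340.2 s ≈ 22.3 minutes.

22.3 minutes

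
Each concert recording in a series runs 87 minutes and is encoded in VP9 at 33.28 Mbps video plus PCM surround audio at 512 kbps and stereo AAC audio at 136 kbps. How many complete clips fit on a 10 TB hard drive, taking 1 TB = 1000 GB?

87 min = 5220 s
Audio total: 512 + 136 = 648 kbps = 0.648 Mbps.
Total bitrate: 33.928 Mbps.
Per item: 33.928 Mbps × 5220 s = 177,104 Mb = 22,138 MB.
Capacity: 10 TB = 80,000,000 Mb; 451.71 items → 451 complete.

451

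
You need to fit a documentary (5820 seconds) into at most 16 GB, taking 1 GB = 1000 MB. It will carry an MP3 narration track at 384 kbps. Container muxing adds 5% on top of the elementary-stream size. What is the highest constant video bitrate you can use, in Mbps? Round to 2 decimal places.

20.56 Mbps

Budget: 16 GB = 128000.0 Mb.
Stream payload after overhead: 128000.0 / 1.05 = 121904.8 Mb.
Total bitrate budget: 121904.8 Mb / 5820 s = 20.946 Mbps.
Audio: 384 kbps = 0.384 Mbps.
Video: 20.946 − 0.384 = 20.562 Mbps.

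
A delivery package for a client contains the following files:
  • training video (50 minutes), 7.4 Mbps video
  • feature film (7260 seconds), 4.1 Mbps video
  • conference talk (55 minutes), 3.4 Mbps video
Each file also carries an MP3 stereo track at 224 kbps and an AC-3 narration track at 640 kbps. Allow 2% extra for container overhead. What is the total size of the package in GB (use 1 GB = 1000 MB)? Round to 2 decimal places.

9.55 GB

Audio total: 224 + 640 = 864 kbps = 0.864 Mbps.
training video: 8.264 Mbps × 3000 s × 1.02 = 25287.8 Mb
feature film: 4.964 Mbps × 7260 s × 1.02 = 36759.4 Mb
conference talk: 4.264 Mbps × 3300 s × 1.02 = 14352.6 Mb
Total: 76399.9 Mb = 9550.0 MB.
= 9.550 GB.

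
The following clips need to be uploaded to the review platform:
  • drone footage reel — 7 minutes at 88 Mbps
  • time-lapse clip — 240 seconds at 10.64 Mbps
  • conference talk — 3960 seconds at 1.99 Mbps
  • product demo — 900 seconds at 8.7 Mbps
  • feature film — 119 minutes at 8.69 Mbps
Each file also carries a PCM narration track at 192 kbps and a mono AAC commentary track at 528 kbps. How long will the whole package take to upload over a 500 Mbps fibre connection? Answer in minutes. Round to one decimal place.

Audio total: 192 + 528 = 720 kbps = 0.720 Mbps.
drone footage reel: 88.720 Mbps × 420 s = 37262.4 Mb
time-lapse clip: 11.360 Mbps × 240 s = 2726.4 Mb
conference talk: 2.710 Mbps × 3960 s = 10731.6 Mb
product demo: 9.420 Mbps × 900 s = 8478.0 Mb
feature film: 9.410 Mbps × 7140 s = 67187.4 Mb
Total: 126385.8 Mb = 15798.2 MB.
At 500 Mbps: 126385.8 / 500 = 253 s ≈ 4.21 minutes.

4.2 minutes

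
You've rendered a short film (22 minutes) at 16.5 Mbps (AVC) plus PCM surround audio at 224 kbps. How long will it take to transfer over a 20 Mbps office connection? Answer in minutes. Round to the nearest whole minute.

22 min = 1320 s
Audio: 224 kbps = 0.224 Mbps.
Total bitrate: 16.724 Mbps.
File: 16.724 Mbps × 1320 s = 22075.7 Mb.
At 20 Mbps: 22075.7 / 20 = 1103.8 s ≈ 18.4 minutes.

18 minutes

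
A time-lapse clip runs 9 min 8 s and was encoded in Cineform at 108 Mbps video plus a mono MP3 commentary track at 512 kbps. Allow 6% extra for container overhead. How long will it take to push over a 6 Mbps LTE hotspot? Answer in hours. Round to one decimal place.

2.9 hours

9 min 8 s = 548 s
Audio: 512 kbps = 0.512 Mbps.
Total bitrate: 108.512 Mbps.
File: 108.512 Mbps × 548 s = 59464.6 Mb.
With 6% container overhead: ×1.06. → 63032.5 Mb.
At 6 Mbps: 63032.5 / 6 = 10505.4 s ≈ 2.92 hours.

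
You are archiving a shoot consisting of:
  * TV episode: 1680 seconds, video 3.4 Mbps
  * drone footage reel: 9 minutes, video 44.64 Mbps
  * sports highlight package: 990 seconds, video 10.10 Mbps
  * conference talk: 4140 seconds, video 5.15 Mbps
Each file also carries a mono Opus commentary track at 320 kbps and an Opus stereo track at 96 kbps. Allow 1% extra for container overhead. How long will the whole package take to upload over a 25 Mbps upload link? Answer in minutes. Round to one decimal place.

43.2 minutes

Audio total: 320 + 96 = 416 kbps = 0.416 Mbps.
TV episode: 3.816 Mbps × 1680 s × 1.01 = 6475.0 Mb
drone footage reel: 45.056 Mbps × 540 s × 1.01 = 24573.5 Mb
sports highlight package: 10.516 Mbps × 990 s × 1.01 = 10514.9 Mb
conference talk: 5.566 Mbps × 4140 s × 1.01 = 23273.7 Mb
Total: 64837.2 Mb = 8104.6 MB.
At 25 Mbps: 64837.2 / 25 = 2593 s ≈ 43.2 minutes.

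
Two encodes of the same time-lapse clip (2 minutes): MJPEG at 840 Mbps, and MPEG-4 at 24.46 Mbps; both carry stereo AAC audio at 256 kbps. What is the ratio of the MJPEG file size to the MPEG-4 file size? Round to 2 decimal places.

34.00

2 min = 120 s
Audio: 256 kbps = 0.256 Mbps.
MJPEG: 840.256 Mbps × 120 s = 100830.7 Mb = 11.738 GiB.
MPEG-4: 24.716 Mbps × 120 s = 2965.9 Mb = 0.345 GiB.
Ratio: 11.738 / 0.345 = 33.996.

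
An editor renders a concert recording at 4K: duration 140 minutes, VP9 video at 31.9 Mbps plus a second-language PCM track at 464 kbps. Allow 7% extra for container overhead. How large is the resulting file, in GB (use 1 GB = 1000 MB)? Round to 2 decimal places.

36.36 GB

140 min = 8400 s
Audio: 464 kbps = 0.464 Mbps.
Total bitrate: 31.9 + 0.464 = 32.364 Mbps.
Stream data: 32.364 Mbps × 8400 s = 271857.6 Mb.
With 7% container overhead: ×1.07.
290,888 Mb ÷ 8 = 36,361 MB → 36.36 GB.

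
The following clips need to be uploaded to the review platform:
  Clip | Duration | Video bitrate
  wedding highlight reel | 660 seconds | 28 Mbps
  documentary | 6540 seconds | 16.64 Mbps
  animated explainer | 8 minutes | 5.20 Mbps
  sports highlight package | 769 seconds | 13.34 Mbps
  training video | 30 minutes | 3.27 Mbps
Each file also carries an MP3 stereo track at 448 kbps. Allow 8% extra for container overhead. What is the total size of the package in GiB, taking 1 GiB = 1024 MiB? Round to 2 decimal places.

Audio: 448 kbps = 0.448 Mbps.
wedding highlight reel: 28.448 Mbps × 660 s × 1.08 = 20277.7 Mb
documentary: 17.088 Mbps × 6540 s × 1.08 = 120696.0 Mb
animated explainer: 5.648 Mbps × 480 s × 1.08 = 2927.9 Mb
sports highlight package: 13.788 Mbps × 769 s × 1.08 = 11451.2 Mb
training video: 3.718 Mbps × 1800 s × 1.08 = 7227.8 Mb
Total: 162580.6 Mb = 20322.6 MB.
= 18.93 GiB.

18.93 GiB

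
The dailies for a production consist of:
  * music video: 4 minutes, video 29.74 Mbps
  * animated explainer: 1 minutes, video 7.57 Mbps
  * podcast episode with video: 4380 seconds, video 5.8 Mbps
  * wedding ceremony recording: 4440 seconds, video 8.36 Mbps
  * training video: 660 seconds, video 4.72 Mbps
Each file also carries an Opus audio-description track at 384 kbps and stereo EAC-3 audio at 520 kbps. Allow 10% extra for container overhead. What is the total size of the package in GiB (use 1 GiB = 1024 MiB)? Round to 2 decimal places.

Audio total: 384 + 520 = 904 kbps = 0.904 Mbps.
music video: 30.644 Mbps × 240 s × 1.10 = 8090.0 Mb
animated explainer: 8.474 Mbps × 60 s × 1.10 = 559.3 Mb
podcast episode with video: 6.704 Mbps × 4380 s × 1.10 = 32299.9 Mb
wedding ceremony recording: 9.264 Mbps × 4440 s × 1.10 = 45245.4 Mb
training video: 5.624 Mbps × 660 s × 1.10 = 4083.0 Mb
Total: 90277.6 Mb = 11284.7 MB.
= 10.51 GiB.

10.51 GiB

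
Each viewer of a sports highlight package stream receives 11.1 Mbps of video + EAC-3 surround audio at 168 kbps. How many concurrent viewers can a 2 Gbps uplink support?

177

Audio: 168 kbps = 0.168 Mbps.
Per-viewer media rate: 11.268 Mbps.
2 Gbps = 2,000 Mbps; 2,000 / 11.268 = 177.49 → 177 viewers.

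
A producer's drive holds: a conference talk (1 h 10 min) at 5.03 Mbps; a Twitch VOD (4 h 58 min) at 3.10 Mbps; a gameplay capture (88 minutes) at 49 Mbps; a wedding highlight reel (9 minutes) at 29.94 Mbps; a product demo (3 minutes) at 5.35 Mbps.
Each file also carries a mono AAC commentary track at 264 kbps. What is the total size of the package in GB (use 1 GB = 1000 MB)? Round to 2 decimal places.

Audio: 264 kbps = 0.264 Mbps.
conference talk: 5.294 Mbps × 4200 s = 22234.8 Mb
Twitch VOD: 3.364 Mbps × 17880 s = 60148.3 Mb
gameplay capture: 49.264 Mbps × 5280 s = 260113.9 Mb
wedding highlight reel: 30.204 Mbps × 540 s = 16310.2 Mb
product demo: 5.614 Mbps × 180 s = 1010.5 Mb
Total: 359817.7 Mb = 44977.2 MB.
= 44.98 GB.

44.98 GB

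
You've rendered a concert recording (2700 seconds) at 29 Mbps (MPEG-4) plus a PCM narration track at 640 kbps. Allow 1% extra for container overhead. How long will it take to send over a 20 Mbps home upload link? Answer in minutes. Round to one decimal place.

67.4 minutes

Audio: 640 kbps = 0.640 Mbps.
Total bitrate: 29.640 Mbps.
File: 29.640 Mbps × 2700 s = 80028.0 Mb.
With 1% container overhead: ×1.01. → 80828.3 Mb.
At 20 Mbps: 80828.3 / 20 = 4041.4 s ≈ 67.4 minutes.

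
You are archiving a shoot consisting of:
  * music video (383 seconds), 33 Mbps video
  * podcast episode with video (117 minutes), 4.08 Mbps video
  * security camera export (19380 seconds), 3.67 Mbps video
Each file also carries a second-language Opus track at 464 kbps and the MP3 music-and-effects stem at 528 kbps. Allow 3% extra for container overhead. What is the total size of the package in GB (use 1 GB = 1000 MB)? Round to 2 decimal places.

Audio total: 464 + 528 = 992 kbps = 0.992 Mbps.
music video: 33.992 Mbps × 383 s × 1.03 = 13409.5 Mb
podcast episode with video: 5.072 Mbps × 7020 s × 1.03 = 36673.6 Mb
security camera export: 4.662 Mbps × 19380 s × 1.03 = 93060.0 Mb
Total: 143143.2 Mb = 17892.9 MB.
= 17.89 GB.

17.89 GB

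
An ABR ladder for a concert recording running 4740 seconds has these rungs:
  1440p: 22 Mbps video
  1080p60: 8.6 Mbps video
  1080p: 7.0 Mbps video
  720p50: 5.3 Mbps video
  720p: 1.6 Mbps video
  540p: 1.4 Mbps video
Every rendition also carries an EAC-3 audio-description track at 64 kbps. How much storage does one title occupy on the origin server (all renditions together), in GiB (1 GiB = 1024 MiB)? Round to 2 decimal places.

25.54 GiB

Audio: 64 kbps = 0.064 Mbps.
Sum of rendition bitrates: (22+0.064) + (8.6+0.064) + (7.0+0.064) + (5.3+0.064) + (1.6+0.064) + (1.4+0.064) = 46.284 Mbps.
× 4740 s = 219,386 Mb = 27,423 MB = 25.54 GiB.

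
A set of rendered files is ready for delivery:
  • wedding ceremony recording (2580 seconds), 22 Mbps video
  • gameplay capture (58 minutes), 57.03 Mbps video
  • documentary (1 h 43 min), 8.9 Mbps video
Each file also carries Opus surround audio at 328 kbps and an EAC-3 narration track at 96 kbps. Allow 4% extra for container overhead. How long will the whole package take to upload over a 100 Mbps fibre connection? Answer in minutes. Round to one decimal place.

Audio total: 328 + 96 = 424 kbps = 0.424 Mbps.
wedding ceremony recording: 22.424 Mbps × 2580 s × 1.04 = 60168.1 Mb
gameplay capture: 57.454 Mbps × 3480 s × 1.04 = 207937.5 Mb
documentary: 9.324 Mbps × 6180 s × 1.04 = 59927.2 Mb
Total: 328032.8 Mb = 41004.1 MB.
At 100 Mbps: 328032.8 / 100 = 3280 s ≈ 54.7 minutes.

54.7 minutes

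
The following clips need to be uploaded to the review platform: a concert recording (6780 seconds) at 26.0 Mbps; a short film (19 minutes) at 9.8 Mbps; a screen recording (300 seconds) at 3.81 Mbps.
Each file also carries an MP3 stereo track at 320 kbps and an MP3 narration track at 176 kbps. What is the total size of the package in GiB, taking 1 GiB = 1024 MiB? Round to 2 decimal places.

Audio total: 320 + 176 = 496 kbps = 0.496 Mbps.
concert recording: 26.496 Mbps × 6780 s = 179642.9 Mb
short film: 10.296 Mbps × 1140 s = 11737.4 Mb
screen recording: 4.306 Mbps × 300 s = 1291.8 Mb
Total: 192672.1 Mb = 24084.0 MB.
= 22.43 GiB.

22.43 GiB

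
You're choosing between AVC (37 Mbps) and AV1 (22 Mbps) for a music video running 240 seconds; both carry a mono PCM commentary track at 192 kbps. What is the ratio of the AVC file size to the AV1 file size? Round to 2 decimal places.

Audio: 192 kbps = 0.192 Mbps.
AVC: 37.192 Mbps × 240 s = 8926.1 Mb = 1.039 GiB.
AV1: 22.192 Mbps × 240 s = 5326.1 Mb = 0.620 GiB.
Ratio: 1.039 / 0.620 = 1.676.

1.68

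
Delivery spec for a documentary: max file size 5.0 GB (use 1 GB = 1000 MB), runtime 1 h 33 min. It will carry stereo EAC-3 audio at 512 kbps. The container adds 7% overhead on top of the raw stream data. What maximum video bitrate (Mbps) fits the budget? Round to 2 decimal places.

6.19 Mbps

Budget: 5.0 GB = 40000.0 Mb.
Stream payload after overhead: 40000.0 / 1.07 = 37383.2 Mb.
1 h 33 min = 93 min = 5580 s
Total bitrate budget: 37383.2 Mb / 5580 s = 6.699 Mbps.
Audio: 512 kbps = 0.512 Mbps.
Video: 6.699 − 0.512 = 6.187 Mbps.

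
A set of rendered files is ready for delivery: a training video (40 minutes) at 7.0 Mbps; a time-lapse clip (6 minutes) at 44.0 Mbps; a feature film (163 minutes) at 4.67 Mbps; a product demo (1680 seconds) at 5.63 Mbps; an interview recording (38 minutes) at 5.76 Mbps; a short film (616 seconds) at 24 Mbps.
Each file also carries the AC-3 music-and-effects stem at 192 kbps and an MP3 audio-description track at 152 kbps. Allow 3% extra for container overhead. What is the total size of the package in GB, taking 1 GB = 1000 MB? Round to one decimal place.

15.7 GB

Audio total: 192 + 152 = 344 kbps = 0.344 Mbps.
training video: 7.344 Mbps × 2400 s × 1.03 = 18154.4 Mb
time-lapse clip: 44.344 Mbps × 360 s × 1.03 = 16442.8 Mb
feature film: 5.014 Mbps × 9780 s × 1.03 = 50508.0 Mb
product demo: 5.974 Mbps × 1680 s × 1.03 = 10337.4 Mb
interview recording: 6.104 Mbps × 2280 s × 1.03 = 14334.6 Mb
short film: 24.344 Mbps × 616 s × 1.03 = 15445.8 Mb
Total: 125223.0 Mb = 15652.9 MB.
= 15.65 GB.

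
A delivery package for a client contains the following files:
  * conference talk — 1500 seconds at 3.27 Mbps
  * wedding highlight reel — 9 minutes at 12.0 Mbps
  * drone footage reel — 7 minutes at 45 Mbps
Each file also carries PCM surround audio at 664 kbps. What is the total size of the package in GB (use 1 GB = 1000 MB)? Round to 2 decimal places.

3.99 GB

Audio: 664 kbps = 0.664 Mbps.
conference talk: 3.934 Mbps × 1500 s = 5901.0 Mb
wedding highlight reel: 12.664 Mbps × 540 s = 6838.6 Mb
drone footage reel: 45.664 Mbps × 420 s = 19178.9 Mb
Total: 31918.4 Mb = 3989.8 MB.
= 3.990 GB.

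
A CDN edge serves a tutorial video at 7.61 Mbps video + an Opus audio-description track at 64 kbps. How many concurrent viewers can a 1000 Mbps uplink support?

130

Audio: 64 kbps = 0.064 Mbps.
Per-viewer media rate: 7.674 Mbps.
1000 Mbps = 1,000 Mbps; 1,000 / 7.674 = 130.31 → 130 viewers.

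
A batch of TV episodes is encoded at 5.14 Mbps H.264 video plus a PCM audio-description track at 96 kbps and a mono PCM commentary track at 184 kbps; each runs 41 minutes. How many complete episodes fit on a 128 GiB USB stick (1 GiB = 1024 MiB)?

41 min = 2460 s
Audio total: 96 + 184 = 280 kbps = 0.280 Mbps.
Total bitrate: 5.420 Mbps.
Per item: 5.420 Mbps × 2460 s = 13,333 Mb = 1,667 MB.
Capacity: 128 GiB = 1,099,512 Mb; 82.46 items → 82 complete.

82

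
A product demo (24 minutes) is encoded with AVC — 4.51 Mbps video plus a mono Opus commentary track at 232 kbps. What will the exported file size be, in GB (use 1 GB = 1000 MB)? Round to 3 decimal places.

0.854 GB

24 min = 1440 s
Audio: 232 kbps = 0.232 Mbps.
Total bitrate: 4.51 + 0.232 = 4.742 Mbps.
Stream data: 4.742 Mbps × 1440 s = 6828.5 Mb.
6,828 Mb ÷ 8 = 853.6 MB → 0.8536 GB.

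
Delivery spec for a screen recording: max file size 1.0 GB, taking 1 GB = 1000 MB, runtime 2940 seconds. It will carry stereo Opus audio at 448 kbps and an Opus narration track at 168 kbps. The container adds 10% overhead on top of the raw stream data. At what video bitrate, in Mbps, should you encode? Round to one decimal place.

Budget: 1.0 GB = 8000.0 Mb.
Stream payload after overhead: 8000.0 / 1.10 = 7272.7 Mb.
Total bitrate budget: 7272.7 Mb / 2940 s = 2.474 Mbps.
Audio total: 448 + 168 = 616 kbps = 0.616 Mbps.
Video: 2.474 − 0.616 = 1.858 Mbps.

1.9 Mbps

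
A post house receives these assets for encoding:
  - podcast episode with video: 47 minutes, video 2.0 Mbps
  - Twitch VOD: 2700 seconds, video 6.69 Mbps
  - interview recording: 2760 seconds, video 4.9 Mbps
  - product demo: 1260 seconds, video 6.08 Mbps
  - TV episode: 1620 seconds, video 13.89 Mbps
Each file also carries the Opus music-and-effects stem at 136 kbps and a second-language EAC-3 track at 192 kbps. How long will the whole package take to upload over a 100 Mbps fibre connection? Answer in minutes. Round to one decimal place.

Audio total: 136 + 192 = 328 kbps = 0.328 Mbps.
podcast episode with video: 2.328 Mbps × 2820 s = 6565.0 Mb
Twitch VOD: 7.018 Mbps × 2700 s = 18948.6 Mb
interview recording: 5.228 Mbps × 2760 s = 14429.3 Mb
product demo: 6.408 Mbps × 1260 s = 8074.1 Mb
TV episode: 14.218 Mbps × 1620 s = 23033.2 Mb
Total: 71050.1 Mb = 8881.3 MB.
At 100 Mbps: 71050.1 / 100 = 711 s ≈ 11.8 minutes.

11.8 minutes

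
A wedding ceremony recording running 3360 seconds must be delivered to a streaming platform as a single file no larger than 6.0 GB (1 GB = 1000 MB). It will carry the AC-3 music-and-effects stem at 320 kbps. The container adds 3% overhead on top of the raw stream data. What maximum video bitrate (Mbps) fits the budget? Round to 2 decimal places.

Budget: 6.0 GB = 48000.0 Mb.
Stream payload after overhead: 48000.0 / 1.03 = 46601.9 Mb.
Total bitrate budget: 46601.9 Mb / 3360 s = 13.870 Mbps.
Audio: 320 kbps = 0.320 Mbps.
Video: 13.870 − 0.320 = 13.550 Mbps.

13.55 Mbps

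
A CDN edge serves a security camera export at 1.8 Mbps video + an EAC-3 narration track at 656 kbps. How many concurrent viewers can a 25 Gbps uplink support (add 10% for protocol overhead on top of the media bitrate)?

Audio: 656 kbps = 0.656 Mbps.
Per-viewer media rate: 2.456 Mbps.
On the wire with 10% overhead: 2.702 Mbps.
25 Gbps = 25,000 Mbps; 25,000 / 2.702 = 9253.78 → 9253 viewers.

9253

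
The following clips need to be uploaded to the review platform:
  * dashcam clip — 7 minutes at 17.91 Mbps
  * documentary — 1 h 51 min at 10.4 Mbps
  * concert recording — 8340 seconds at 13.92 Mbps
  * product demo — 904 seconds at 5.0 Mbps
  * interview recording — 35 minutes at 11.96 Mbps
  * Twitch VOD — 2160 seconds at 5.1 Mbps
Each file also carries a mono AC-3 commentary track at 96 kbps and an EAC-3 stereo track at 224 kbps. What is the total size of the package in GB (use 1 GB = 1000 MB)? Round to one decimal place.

Audio total: 96 + 224 = 320 kbps = 0.320 Mbps.
dashcam clip: 18.230 Mbps × 420 s = 7656.6 Mb
documentary: 10.720 Mbps × 6660 s = 71395.2 Mb
concert recording: 14.240 Mbps × 8340 s = 118761.6 Mb
product demo: 5.320 Mbps × 904 s = 4809.3 Mb
interview recording: 12.280 Mbps × 2100 s = 25788.0 Mb
Twitch VOD: 5.420 Mbps × 2160 s = 11707.2 Mb
Total: 240117.9 Mb = 30014.7 MB.
= 30.01 GB.

30.0 GB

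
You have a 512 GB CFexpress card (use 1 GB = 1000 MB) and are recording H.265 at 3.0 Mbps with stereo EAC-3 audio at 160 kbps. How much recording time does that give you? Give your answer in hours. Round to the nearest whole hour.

360 hours

Audio: 160 kbps = 0.160 Mbps.
Total bitrate: 3.0 + 0.160 = 3.160 Mbps.
Capacity: 512 GB = 4,096,000 Mb.
Recording time: 4,096,000 / 3.160 = 1,296,203 s ≈ 360 hours.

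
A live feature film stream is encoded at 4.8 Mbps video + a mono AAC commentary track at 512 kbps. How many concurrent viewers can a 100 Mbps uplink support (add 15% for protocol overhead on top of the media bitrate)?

16

Audio: 512 kbps = 0.512 Mbps.
Per-viewer media rate: 5.312 Mbps.
On the wire with 15% overhead: 6.109 Mbps.
100 Mbps = 100.0 Mbps; 100.0 / 6.109 = 16.37 → 16 viewers.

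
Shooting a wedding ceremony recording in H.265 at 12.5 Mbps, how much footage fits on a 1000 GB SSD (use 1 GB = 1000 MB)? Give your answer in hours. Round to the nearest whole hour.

Capacity: 1000 GB = 8,000,000 Mb.
Recording time: 8,000,000 / 12.500 = 640,000 s ≈ 178 hours.

178 hours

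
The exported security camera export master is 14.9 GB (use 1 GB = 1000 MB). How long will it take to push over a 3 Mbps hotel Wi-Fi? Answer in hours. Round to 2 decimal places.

File: 14.9 GB = 119200.0 Mb.
At 3 Mbps: 119200.0 / 3 = 39733.3 s ≈ 11 hours.

11.04 hours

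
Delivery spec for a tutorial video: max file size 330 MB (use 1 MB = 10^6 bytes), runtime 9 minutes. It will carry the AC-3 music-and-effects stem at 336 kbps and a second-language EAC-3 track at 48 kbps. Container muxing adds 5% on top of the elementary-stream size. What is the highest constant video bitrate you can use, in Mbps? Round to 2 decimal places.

4.27 Mbps

Budget: 330 MB = 2640.0 Mb.
Stream payload after overhead: 2640.0 / 1.05 = 2514.3 Mb.
9 min = 540 s
Total bitrate budget: 2514.3 Mb / 540 s = 4.656 Mbps.
Audio total: 336 + 48 = 384 kbps = 0.384 Mbps.
Video: 4.656 − 0.384 = 4.272 Mbps.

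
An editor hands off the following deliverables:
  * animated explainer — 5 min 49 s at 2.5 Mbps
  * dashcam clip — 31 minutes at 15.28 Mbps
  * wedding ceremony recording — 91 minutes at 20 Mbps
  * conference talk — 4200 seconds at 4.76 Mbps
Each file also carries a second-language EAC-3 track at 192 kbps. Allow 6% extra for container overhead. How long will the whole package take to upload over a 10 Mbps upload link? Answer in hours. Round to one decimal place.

Audio: 192 kbps = 0.192 Mbps.
animated explainer: 2.692 Mbps × 349 s × 1.06 = 995.9 Mb
dashcam clip: 15.472 Mbps × 1860 s × 1.06 = 30504.6 Mb
wedding ceremony recording: 20.192 Mbps × 5460 s × 1.06 = 116863.2 Mb
conference talk: 4.952 Mbps × 4200 s × 1.06 = 22046.3 Mb
Total: 170410.0 Mb = 21301.2 MB.
At 10 Mbps: 170410.0 / 10 = 17041 s ≈ 4.73 hours.

4.7 hours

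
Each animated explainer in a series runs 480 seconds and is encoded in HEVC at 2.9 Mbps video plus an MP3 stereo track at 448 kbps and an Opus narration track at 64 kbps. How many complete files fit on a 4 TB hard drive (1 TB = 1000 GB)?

Audio total: 448 + 64 = 512 kbps = 0.512 Mbps.
Total bitrate: 3.412 Mbps.
Per item: 3.412 Mbps × 480 s = 1,638 Mb = 204.7 MB.
Capacity: 4 TB = 32,000,000 Mb; 19538.88 items → 19538 complete.

19538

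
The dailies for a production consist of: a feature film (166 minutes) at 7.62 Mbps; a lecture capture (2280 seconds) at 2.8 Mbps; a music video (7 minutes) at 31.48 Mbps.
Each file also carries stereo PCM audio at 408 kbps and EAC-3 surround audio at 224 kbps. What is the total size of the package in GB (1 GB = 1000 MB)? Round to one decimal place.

12.9 GB

Audio total: 408 + 224 = 632 kbps = 0.632 Mbps.
feature film: 8.252 Mbps × 9960 s = 82189.9 Mb
lecture capture: 3.432 Mbps × 2280 s = 7825.0 Mb
music video: 32.112 Mbps × 420 s = 13487.0 Mb
Total: 103501.9 Mb = 12937.7 MB.
= 12.94 GB.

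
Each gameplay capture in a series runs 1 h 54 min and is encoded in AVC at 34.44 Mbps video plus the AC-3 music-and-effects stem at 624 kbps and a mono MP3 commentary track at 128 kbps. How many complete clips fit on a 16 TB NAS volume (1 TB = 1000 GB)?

1 h 54 min = 114 min = 6840 s
Audio total: 624 + 128 = 752 kbps = 0.752 Mbps.
Total bitrate: 35.192 Mbps.
Per item: 35.192 Mbps × 6840 s = 240,713 Mb = 30,089 MB.
Capacity: 16 TB = 128,000,000 Mb; 531.75 items → 531 complete.

531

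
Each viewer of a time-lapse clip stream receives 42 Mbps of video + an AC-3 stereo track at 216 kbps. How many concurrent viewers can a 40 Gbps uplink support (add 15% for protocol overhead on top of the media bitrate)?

823

Audio: 216 kbps = 0.216 Mbps.
Per-viewer media rate: 42.216 Mbps.
On the wire with 15% overhead: 48.548 Mbps.
40 Gbps = 40,000 Mbps; 40,000 / 48.548 = 823.92 → 823 viewers.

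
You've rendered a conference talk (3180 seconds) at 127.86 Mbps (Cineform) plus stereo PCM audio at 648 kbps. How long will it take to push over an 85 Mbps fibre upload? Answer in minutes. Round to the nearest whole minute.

80 minutes

Audio: 648 kbps = 0.648 Mbps.
Total bitrate: 128.508 Mbps.
File: 128.508 Mbps × 3180 s = 408655.4 Mb.
At 85 Mbps: 408655.4 / 85 = 4807.7 s ≈ 80.1 minutes.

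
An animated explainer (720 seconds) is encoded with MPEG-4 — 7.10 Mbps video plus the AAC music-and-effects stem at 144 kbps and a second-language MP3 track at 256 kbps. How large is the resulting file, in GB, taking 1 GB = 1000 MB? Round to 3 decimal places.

Audio total: 144 + 256 = 400 kbps = 0.400 Mbps.
Total bitrate: 7.10 + 0.400 = 7.500 Mbps.
Stream data: 7.500 Mbps × 720 s = 5400.0 Mb.
5,400 Mb ÷ 8 = 675.0 MB → 0.675 GB.

0.675 GB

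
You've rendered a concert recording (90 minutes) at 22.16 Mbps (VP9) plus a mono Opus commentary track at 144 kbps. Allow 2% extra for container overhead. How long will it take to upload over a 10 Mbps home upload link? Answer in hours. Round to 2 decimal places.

3.41 hours

90 min = 5400 s
Audio: 144 kbps = 0.144 Mbps.
Total bitrate: 22.304 Mbps.
File: 22.304 Mbps × 5400 s = 120441.6 Mb.
With 2% container overhead: ×1.02. → 122850.4 Mb.
At 10 Mbps: 122850.4 / 10 = 12285.0 s ≈ 3.41 hours.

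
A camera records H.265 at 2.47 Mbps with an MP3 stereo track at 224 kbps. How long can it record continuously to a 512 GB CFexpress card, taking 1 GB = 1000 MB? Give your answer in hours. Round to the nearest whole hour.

422 hours

Audio: 224 kbps = 0.224 Mbps.
Total bitrate: 2.47 + 0.224 = 2.694 Mbps.
Capacity: 512 GB = 4,096,000 Mb.
Recording time: 4,096,000 / 2.694 = 1,520,416 s ≈ 422 hours.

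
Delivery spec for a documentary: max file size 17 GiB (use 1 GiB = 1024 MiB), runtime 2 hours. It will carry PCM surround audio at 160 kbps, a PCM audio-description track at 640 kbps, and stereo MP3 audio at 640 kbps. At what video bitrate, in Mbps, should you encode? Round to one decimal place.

18.8 Mbps

Budget: 17 GiB = 146028.9 Mb.
2 h = 7200 s
Total bitrate budget: 146028.9 Mb / 7200 s = 20.282 Mbps.
Audio total: 160 + 640 + 640 = 1440 kbps = 1.440 Mbps.
Video: 20.282 − 1.440 = 18.842 Mbps.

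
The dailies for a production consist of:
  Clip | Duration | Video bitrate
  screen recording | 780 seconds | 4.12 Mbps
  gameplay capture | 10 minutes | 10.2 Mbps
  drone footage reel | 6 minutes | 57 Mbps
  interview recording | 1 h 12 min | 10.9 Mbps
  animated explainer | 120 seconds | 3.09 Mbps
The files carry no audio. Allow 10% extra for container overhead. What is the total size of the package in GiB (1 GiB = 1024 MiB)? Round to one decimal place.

screen recording: 4.120 Mbps × 780 s × 1.10 = 3535.0 Mb
gameplay capture: 10.200 Mbps × 600 s × 1.10 = 6732.0 Mb
drone footage reel: 57.000 Mbps × 360 s × 1.10 = 22572.0 Mb
interview recording: 10.900 Mbps × 4320 s × 1.10 = 51796.8 Mb
animated explainer: 3.090 Mbps × 120 s × 1.10 = 407.9 Mb
Total: 85043.6 Mb = 10630.5 MB.
= 9.900 GiB.

9.9 GiB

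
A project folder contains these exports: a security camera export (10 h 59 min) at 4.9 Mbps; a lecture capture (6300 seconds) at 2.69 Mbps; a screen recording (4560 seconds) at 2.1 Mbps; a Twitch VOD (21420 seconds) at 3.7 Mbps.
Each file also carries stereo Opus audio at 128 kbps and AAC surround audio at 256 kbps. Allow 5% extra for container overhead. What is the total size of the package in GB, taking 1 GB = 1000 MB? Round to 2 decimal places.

42.93 GB

Audio total: 128 + 256 = 384 kbps = 0.384 Mbps.
security camera export: 5.284 Mbps × 39540 s × 1.05 = 219375.8 Mb
lecture capture: 3.074 Mbps × 6300 s × 1.05 = 20334.5 Mb
screen recording: 2.484 Mbps × 4560 s × 1.05 = 11893.4 Mb
Twitch VOD: 4.084 Mbps × 21420 s × 1.05 = 91853.2 Mb
Total: 343457.0 Mb = 42932.1 MB.
= 42.93 GB.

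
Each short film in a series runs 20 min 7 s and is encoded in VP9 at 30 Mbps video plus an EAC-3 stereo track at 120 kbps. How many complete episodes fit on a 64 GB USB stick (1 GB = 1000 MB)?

14

20 min 7 s = 1207 s
Audio: 120 kbps = 0.120 Mbps.
Total bitrate: 30.120 Mbps.
Per item: 30.120 Mbps × 1207 s = 36,355 Mb = 4,544 MB.
Capacity: 64 GB = 512,000 Mb; 14.08 items → 14 complete.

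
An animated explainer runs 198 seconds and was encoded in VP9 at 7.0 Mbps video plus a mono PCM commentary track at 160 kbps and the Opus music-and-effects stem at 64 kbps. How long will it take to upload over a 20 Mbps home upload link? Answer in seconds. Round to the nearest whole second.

72 seconds

Audio total: 160 + 64 = 224 kbps = 0.224 Mbps.
Total bitrate: 7.224 Mbps.
File: 7.224 Mbps × 198 s = 1430.4 Mb.
At 20 Mbps: 1430.4 / 20 = 71.5 s ≈ 71.5 seconds.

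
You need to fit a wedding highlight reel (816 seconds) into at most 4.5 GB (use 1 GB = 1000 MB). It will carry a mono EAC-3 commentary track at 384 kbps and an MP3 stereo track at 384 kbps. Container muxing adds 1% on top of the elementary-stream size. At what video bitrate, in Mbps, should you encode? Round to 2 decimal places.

42.91 Mbps

Budget: 4.5 GB = 36000.0 Mb.
Stream payload after overhead: 36000.0 / 1.01 = 35643.6 Mb.
Total bitrate budget: 35643.6 Mb / 816 s = 43.681 Mbps.
Audio total: 384 + 384 = 768 kbps = 0.768 Mbps.
Video: 43.681 − 0.768 = 42.913 Mbps.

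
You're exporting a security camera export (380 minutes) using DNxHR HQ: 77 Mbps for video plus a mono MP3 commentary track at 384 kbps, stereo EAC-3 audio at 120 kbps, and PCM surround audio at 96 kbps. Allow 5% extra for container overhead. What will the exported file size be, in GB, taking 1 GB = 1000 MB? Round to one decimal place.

380 min = 22800 s
Audio total: 384 + 120 + 96 = 600 kbps = 0.600 Mbps.
Total bitrate: 77 + 0.600 = 77.600 Mbps.
Stream data: 77.600 Mbps × 22800 s = 1769280.0 Mb.
With 5% container overhead: ×1.05.
1,857,744 Mb ÷ 8 = 232,218 MB → 232.2 GB.

232.2 GB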